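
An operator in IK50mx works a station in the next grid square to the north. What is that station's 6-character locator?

IK51ma

Latitude subsquare x = 23; +1 → 24, wraps to 0 = a, carry into square.
Latitude square 0; +1 → 1.
The longitude characters are unchanged.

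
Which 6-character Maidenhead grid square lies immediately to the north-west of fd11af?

FD01xg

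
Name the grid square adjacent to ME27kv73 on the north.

Latitude extended square 3; +1 → 4.
The longitude characters are unchanged.

ME27kv74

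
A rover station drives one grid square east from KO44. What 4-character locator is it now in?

Longitude square 4; +1 → 5.
The latitude characters are unchanged.

KO54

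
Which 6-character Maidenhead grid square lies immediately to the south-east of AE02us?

AE02vr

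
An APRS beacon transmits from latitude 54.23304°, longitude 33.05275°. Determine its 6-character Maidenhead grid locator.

Offset from 180°W / 90°S: lon 213.0528°, lat 144.2330°.
Field (20°×10°, letters A–R): lon ⌊213.0528/20⌋ = 10 → K; lat ⌊144.2330/10⌋ = 14 → O.
Square (2°×1°, digits 0–9): lon ⌊13.0528/2⌋ = 6; lat ⌊4.2330/1⌋ = 4.
Subsquare (5′×2.5′, letters a–x): lon ⌊1.0528/0.0833333⌋ = 12 → m; lat ⌊0.2330/0.0416667⌋ = 5 → f.

KO64mf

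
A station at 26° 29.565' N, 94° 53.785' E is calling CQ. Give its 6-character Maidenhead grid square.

Offset from 180°W / 90°S: lon 274.8964°, lat 116.4928°.
Field: 274.8964/20 → 13 → N, 116.4928/10 → 11 → L; chars NL.
Square: 14.8964/2 → 7, 6.4928/1 → 6; chars 76.
Subsquare: 0.8964/0.0833333 → 10 → k, 0.4928/0.0416667 → 11 → l; chars kl.

NL76kl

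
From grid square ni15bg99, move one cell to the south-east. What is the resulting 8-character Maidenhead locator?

NI15cg08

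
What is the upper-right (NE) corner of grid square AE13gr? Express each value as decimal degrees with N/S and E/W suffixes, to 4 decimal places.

Field A=0, E=4: +0·20° lon, +4·10° lat → SW at lon -180°, lat -50°.
Square 1, 3: +1·2° lon, +3·1° lat → SW at lon -178°, lat -47°.
Subsquare g=6, r=17: +6·0.0833333° lon, +17·0.0416667° lat → SW at lon -177.5°, lat -46.2917°.
Cell spans 0.0833333° lon × 0.0416667° lat. NE corner is SW corner plus one full cell.
latitude 46.2500° S, longitude 177.4167° W.

46.2500° S, 177.4167° W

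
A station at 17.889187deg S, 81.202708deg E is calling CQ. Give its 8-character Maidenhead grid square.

NH02oc46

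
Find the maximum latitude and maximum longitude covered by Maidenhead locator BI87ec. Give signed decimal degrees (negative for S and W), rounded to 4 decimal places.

Field B=1, I=8: +1·20° lon, +8·10° lat → SW at lon -160°, lat -10°.
Square 8, 7: +8·2° lon, +7·1° lat → SW at lon -144°, lat -3°.
Subsquare e=4, c=2: +4·0.0833333° lon, +2·0.0416667° lat → SW at lon -143.667°, lat -2.91667°.
Cell spans 0.0833333° lon × 0.0416667° lat. NE corner is SW corner plus one full cell.
latitude -2.8750, longitude -143.5833.

-2.8750, -143.5833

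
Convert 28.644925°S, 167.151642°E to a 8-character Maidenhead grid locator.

RG31ni85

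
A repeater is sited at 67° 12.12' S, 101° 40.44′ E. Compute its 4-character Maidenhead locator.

OC02

Add 180° to longitude and 90° to latitude: 281.67, 22.80.
Field: lon ⌊281.67/20⌋ = 14 → O; lat ⌊22.80/10⌋ = 2 → C.
Square: lon ⌊1.67/2⌋ = 0; lat ⌊2.80/1⌋ = 2.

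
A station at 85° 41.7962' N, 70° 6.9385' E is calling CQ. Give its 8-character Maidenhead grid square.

MR55bq37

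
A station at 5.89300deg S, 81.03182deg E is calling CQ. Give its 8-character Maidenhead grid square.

Offset from 180°W / 90°S: lon 261.03182°, lat 84.10700°.
Field (20°×10°, letters A–R): 261.03182/20 → 13 → N, 84.10700/10 → 8 → I; chars NI.
Square (2°×1°, digits 0–9): 1.03182/2 → 0, 4.10700/1 → 4; chars 04.
Subsquare (5′×2.5′, letters a–x): 1.03182/0.0833333 → 12 → m, 0.10700/0.0416667 → 2 → c; chars mc.
Extended square (30″×15″, digits 0–9): 0.03182/0.00833333 → 3, 0.02367/0.00416667 → 5; chars 35.

NI04mc35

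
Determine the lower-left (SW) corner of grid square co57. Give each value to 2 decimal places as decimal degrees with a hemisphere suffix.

Field C=2, O=14: +2·20° lon, +14·10° lat → SW at lon -140°, lat 50°.
Square 5, 7: +5·2° lon, +7·1° lat → SW at lon -130°, lat 57°.
latitude 57.00° N, longitude 130.00° W.

57.00° N, 130.00° W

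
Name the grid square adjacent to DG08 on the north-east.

Longitude square 0; +1 → 1.
Latitude square 8; +1 → 9.

DG19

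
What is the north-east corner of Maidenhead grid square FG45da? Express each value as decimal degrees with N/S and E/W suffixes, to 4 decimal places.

Field F=5, G=6: +5·20° lon, +6·10° lat → SW at lon -80°, lat -30°.
Square 4, 5: +4·2° lon, +5·1° lat → SW at lon -72°, lat -25°.
Subsquare d=3, a=0: +3·0.0833333° lon, +0·0.0416667° lat → SW at lon -71.75°, lat -25°.
Cell spans 0.0833333° lon × 0.0416667° lat. NE corner is SW corner plus one full cell.
latitude 24.9583° S, longitude 71.6667° W.

24.9583° S, 71.6667° W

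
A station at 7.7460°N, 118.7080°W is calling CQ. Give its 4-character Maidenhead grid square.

DJ07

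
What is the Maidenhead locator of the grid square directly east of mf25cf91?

MF25df01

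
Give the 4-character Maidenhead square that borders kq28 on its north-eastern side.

KQ39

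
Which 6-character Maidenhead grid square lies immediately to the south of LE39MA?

Latitude subsquare a = 0; −1 → -1, wraps to 23 = x, carry into square.
Latitude square 9; −1 → 8.
The longitude characters are unchanged.

LE38mx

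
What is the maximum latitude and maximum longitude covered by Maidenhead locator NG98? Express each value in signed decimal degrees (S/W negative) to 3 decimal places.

-21.000, 100.000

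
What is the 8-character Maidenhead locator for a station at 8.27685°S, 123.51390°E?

PI11sr13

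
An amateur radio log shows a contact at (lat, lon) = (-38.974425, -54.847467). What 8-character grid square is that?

GF21na86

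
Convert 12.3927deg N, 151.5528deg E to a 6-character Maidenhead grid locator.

QK52sj

Offset from 180°W / 90°S: lon 331.5528°, lat 102.3927°.
Field (20°×10°, letters A–R): 331.5528/20 → 16 → Q, 102.3927/10 → 10 → K; chars QK.
Square (2°×1°, digits 0–9): 11.5528/2 → 5, 2.3927/1 → 2; chars 52.
Subsquare (5′×2.5′, letters a–x): 1.5528/0.0833333 → 18 → s, 0.3927/0.0416667 → 9 → j; chars sj.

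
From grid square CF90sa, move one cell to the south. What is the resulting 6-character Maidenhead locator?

CE99sx

Latitude subsquare a = 0; −1 → -1, wraps to 23 = x, carry into square.
Latitude square 0; −1 → -1, wraps to 9, carry into field.
Latitude field F = 5; −1 → 4 = E.
The longitude characters are unchanged.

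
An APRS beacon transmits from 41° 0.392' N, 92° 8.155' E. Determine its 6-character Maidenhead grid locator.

NN61ba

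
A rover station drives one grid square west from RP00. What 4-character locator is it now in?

QP90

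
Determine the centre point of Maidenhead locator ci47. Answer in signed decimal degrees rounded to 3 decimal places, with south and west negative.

Field C=2, I=8: +2·20° lon, +8·10° lat → SW at lon -140°, lat -10°.
Square 4, 7: +4·2° lon, +7·1° lat → SW at lon -132°, lat -3°.
Cell spans 2° lon × 1° lat. Centre is SW corner plus half of each.
latitude -2.500, longitude -131.000.

-2.500, -131.000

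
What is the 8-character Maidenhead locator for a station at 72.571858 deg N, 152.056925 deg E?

QQ62an67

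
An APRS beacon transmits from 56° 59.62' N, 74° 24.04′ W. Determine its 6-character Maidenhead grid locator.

FO26tx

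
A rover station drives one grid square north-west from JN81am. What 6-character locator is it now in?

JN71xn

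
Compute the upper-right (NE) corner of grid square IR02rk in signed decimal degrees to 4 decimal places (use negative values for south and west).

Field I=8, R=17: +8·20° lon, +17·10° lat → SW at lon -20°, lat 80°.
Square 0, 2: +0·2° lon, +2·1° lat → SW at lon -20°, lat 82°.
Subsquare r=17, k=10: +17·0.0833333° lon, +10·0.0416667° lat → SW at lon -18.5833°, lat 82.4167°.
Cell spans 0.0833333° lon × 0.0416667° lat. NE corner is SW corner plus one full cell.
latitude 82.4583, longitude -18.5000.

82.4583, -18.5000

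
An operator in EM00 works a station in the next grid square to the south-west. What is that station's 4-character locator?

Longitude square 0; −1 → -1, wraps to 9, carry into field.
Longitude field E = 4; −1 → 3 = D.
Latitude square 0; −1 → -1, wraps to 9, carry into field.
Latitude field M = 12; −1 → 11 = L.

DL99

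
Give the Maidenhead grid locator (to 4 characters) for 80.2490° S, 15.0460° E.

Shift to the Maidenhead origin (180°W, 90°S): lon 195.05, lat 9.75.
Field: lon ⌊195.05/20⌋ = 9 → J; lat ⌊9.75/10⌋ = 0 → A.
Square: lon ⌊15.05/2⌋ = 7; lat ⌊9.75/1⌋ = 9.

JA79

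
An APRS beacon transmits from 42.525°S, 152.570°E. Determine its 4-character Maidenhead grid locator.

QE67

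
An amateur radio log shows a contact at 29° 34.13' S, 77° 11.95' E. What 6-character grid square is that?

MG80ok

Add 180° to longitude and 90° to latitude: 257.1992, 60.4312.
Field: lon ⌊257.1992/20⌋ = 12 → M; lat ⌊60.4312/10⌋ = 6 → G.
Square: lon ⌊17.1992/2⌋ = 8; lat ⌊0.4312/1⌋ = 0.
Subsquare: lon ⌊1.1992/0.0833333⌋ = 14 → o; lat ⌊0.4312/0.0416667⌋ = 10 → k.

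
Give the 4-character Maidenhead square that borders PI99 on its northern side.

Latitude square 9; +1 → 10, wraps to 0, carry into field.
Latitude field I = 8; +1 → 9 = J.
The longitude characters are unchanged.

PJ90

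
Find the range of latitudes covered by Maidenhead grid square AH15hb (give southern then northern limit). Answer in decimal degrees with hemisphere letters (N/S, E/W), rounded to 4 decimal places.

14.9583° S, 14.9167° S

Field A=0, H=7: +0·20° lon, +7·10° lat → SW at lon -180°, lat -20°.
Square 1, 5: +1·2° lon, +5·1° lat → SW at lon -178°, lat -15°.
Subsquare h=7, b=1: +7·0.0833333° lon, +1·0.0416667° lat → SW at lon -177.417°, lat -14.9583°.
Cell spans 0.0833333° lon × 0.0416667° lat.
south 14.9583° S, north 14.9167° S.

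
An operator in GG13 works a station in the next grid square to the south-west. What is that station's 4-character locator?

Longitude square 1; −1 → 0.
Latitude square 3; −1 → 2.

GG02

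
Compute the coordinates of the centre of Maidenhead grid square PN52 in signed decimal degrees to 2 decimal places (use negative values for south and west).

Field P=15, N=13: +15·20° lon, +13·10° lat → SW at lon 120°, lat 40°.
Square 5, 2: +5·2° lon, +2·1° lat → SW at lon 130°, lat 42°.
Cell spans 2° lon × 1° lat. Centre is SW corner plus half of each.
latitude 42.50, longitude 131.00.

42.50, 131.00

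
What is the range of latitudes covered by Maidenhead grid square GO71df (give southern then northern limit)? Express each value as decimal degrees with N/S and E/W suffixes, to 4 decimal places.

51.2083° N, 51.2500° N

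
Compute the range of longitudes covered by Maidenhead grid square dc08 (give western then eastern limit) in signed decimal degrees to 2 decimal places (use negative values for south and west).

Field D=3, C=2: +3·20° lon, +2·10° lat → SW at lon -120°, lat -70°.
Square 0, 8: +0·2° lon, +8·1° lat → SW at lon -120°, lat -62°.
Cell spans 2° lon × 1° lat.
west -120.00, east -118.00.

-120.00, -118.00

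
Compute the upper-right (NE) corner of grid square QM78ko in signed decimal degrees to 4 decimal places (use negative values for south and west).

38.6250, 154.9167

Field Q=16, M=12: +16·20° lon, +12·10° lat → SW at lon 140°, lat 30°.
Square 7, 8: +7·2° lon, +8·1° lat → SW at lon 154°, lat 38°.
Subsquare k=10, o=14: +10·0.0833333° lon, +14·0.0416667° lat → SW at lon 154.833°, lat 38.5833°.
Cell spans 0.0833333° lon × 0.0416667° lat. NE corner is SW corner plus one full cell.
latitude 38.6250, longitude 154.9167.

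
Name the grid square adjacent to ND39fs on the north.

Latitude subsquare s = 18; +1 → 19 = t.
The longitude characters are unchanged.

ND39ft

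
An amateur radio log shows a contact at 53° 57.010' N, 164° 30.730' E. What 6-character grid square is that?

RO23gw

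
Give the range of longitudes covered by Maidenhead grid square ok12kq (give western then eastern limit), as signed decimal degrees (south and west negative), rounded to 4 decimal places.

102.8333, 102.9167

Field O=14, K=10: +14·20° lon, +10·10° lat → SW at lon 100°, lat 10°.
Square 1, 2: +1·2° lon, +2·1° lat → SW at lon 102°, lat 12°.
Subsquare k=10, q=16: +10·0.0833333° lon, +16·0.0416667° lat → SW at lon 102.833°, lat 12.6667°.
Cell spans 0.0833333° lon × 0.0416667° lat.
west 102.8333, east 102.9167.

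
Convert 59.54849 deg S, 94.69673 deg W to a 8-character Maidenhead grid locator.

ED20pk68

Offset from 180°W / 90°S: lon 85.30327°, lat 30.45151°.
Field: lon ⌊85.30327/20⌋ = 4 → E; lat ⌊30.45151/10⌋ = 3 → D.
Square: lon ⌊5.30327/2⌋ = 2; lat ⌊0.45151/1⌋ = 0.
Subsquare: lon ⌊1.30327/0.0833333⌋ = 15 → p; lat ⌊0.45151/0.0416667⌋ = 10 → k.
Extended square: lon ⌊0.05327/0.00833333⌋ = 6; lat ⌊0.03484/0.00416667⌋ = 8.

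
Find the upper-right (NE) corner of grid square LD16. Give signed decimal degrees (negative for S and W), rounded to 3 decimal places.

-53.000, 44.000

Field L=11, D=3: +11·20° lon, +3·10° lat → SW at lon 40°, lat -60°.
Square 1, 6: +1·2° lon, +6·1° lat → SW at lon 42°, lat -54°.
Cell spans 2° lon × 1° lat. NE corner is SW corner plus one full cell.
latitude -53.000, longitude 44.000.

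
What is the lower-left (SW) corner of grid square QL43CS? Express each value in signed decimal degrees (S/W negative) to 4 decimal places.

23.7500, 148.1667

Field Q=16, L=11: +16·20° lon, +11·10° lat → SW at lon 140°, lat 20°.
Square 4, 3: +4·2° lon, +3·1° lat → SW at lon 148°, lat 23°.
Subsquare c=2, s=18: +2·0.0833333° lon, +18·0.0416667° lat → SW at lon 148.167°, lat 23.75°.
latitude 23.7500, longitude 148.1667.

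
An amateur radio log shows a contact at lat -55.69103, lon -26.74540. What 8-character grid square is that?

HD64ph04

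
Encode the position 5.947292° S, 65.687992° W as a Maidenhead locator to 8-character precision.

Shift to the Maidenhead origin (180°W, 90°S): lon 114.31201, lat 84.05271.
Field: lon ⌊114.31201/20⌋ = 5 → F; lat ⌊84.05271/10⌋ = 8 → I.
Square: lon ⌊14.31201/2⌋ = 7; lat ⌊4.05271/1⌋ = 4.
Subsquare: lon ⌊0.31201/0.0833333⌋ = 3 → d; lat ⌊0.05271/0.0416667⌋ = 1 → b.
Extended square: lon ⌊0.06201/0.00833333⌋ = 7; lat ⌊0.01104/0.00416667⌋ = 2.

FI74db72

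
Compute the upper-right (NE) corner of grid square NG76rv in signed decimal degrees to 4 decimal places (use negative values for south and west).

Field N=13, G=6: +13·20° lon, +6·10° lat → SW at lon 80°, lat -30°.
Square 7, 6: +7·2° lon, +6·1° lat → SW at lon 94°, lat -24°.
Subsquare r=17, v=21: +17·0.0833333° lon, +21·0.0416667° lat → SW at lon 95.4167°, lat -23.125°.
Cell spans 0.0833333° lon × 0.0416667° lat. NE corner is SW corner plus one full cell.
latitude -23.0833, longitude 95.5000.

-23.0833, 95.5000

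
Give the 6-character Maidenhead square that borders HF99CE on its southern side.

Latitude subsquare e = 4; −1 → 3 = d.
The longitude characters are unchanged.

HF99cd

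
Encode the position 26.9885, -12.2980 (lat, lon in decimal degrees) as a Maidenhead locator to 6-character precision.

IL36ux

Add 180° to longitude and 90° to latitude: 167.7020, 116.9885.
Field (20°×10°, letters A–R): lon ⌊167.7020/20⌋ = 8 → I; lat ⌊116.9885/10⌋ = 11 → L.
Square (2°×1°, digits 0–9): lon ⌊7.7020/2⌋ = 3; lat ⌊6.9885/1⌋ = 6.
Subsquare (5′×2.5′, letters a–x): lon ⌊1.7020/0.0833333⌋ = 20 → u; lat ⌊0.9885/0.0416667⌋ = 23 → x.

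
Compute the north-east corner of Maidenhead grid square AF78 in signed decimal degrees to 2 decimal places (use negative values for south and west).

-31.00, -164.00

Field A=0, F=5: +0·20° lon, +5·10° lat → SW at lon -180°, lat -40°.
Square 7, 8: +7·2° lon, +8·1° lat → SW at lon -166°, lat -32°.
Cell spans 2° lon × 1° lat. NE corner is SW corner plus one full cell.
latitude -31.00, longitude -164.00.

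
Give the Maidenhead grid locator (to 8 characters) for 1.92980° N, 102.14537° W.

DJ81ww23

Offset from 180°W / 90°S: lon 77.85463°, lat 91.92980°.
Field: 77.85463/20 → 3 → D, 91.92980/10 → 9 → J; chars DJ.
Square: 17.85463/2 → 8, 1.92980/1 → 1; chars 81.
Subsquare: 1.85463/0.0833333 → 22 → w, 0.92980/0.0416667 → 22 → w; chars ww.
Extended square: 0.02130/0.00833333 → 2, 0.01313/0.00416667 → 3; chars 23.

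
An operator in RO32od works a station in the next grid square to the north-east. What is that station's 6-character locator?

RO32pe

Longitude subsquare o = 14; +1 → 15 = p.
Latitude subsquare d = 3; +1 → 4 = e.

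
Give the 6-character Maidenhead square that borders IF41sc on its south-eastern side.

Longitude subsquare s = 18; +1 → 19 = t.
Latitude subsquare c = 2; −1 → 1 = b.

IF41tb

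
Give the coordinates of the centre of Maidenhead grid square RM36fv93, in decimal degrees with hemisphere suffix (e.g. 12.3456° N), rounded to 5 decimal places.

36.88958° N, 166.49583° E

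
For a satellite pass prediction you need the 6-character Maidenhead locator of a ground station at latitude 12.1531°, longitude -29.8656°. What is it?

HK52bd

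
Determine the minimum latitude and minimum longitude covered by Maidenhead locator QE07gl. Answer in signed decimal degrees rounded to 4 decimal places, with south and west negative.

Field Q=16, E=4: +16·20° lon, +4·10° lat → SW at lon 140°, lat -50°.
Square 0, 7: +0·2° lon, +7·1° lat → SW at lon 140°, lat -43°.
Subsquare g=6, l=11: +6·0.0833333° lon, +11·0.0416667° lat → SW at lon 140.5°, lat -42.5417°.
latitude -42.5417, longitude 140.5000.

-42.5417, 140.5000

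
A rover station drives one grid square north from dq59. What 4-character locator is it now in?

Latitude square 9; +1 → 10, wraps to 0, carry into field.
Latitude field Q = 16; +1 → 17 = R.
The longitude characters are unchanged.

DR50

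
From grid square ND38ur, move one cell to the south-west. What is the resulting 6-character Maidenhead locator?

ND38tq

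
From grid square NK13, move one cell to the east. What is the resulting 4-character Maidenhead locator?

NK23

Longitude square 1; +1 → 2.
The latitude characters are unchanged.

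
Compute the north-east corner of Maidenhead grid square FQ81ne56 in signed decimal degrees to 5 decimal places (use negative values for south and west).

71.19583, -62.86667

Field F=5, Q=16: +5·20° lon, +16·10° lat → SW at lon -80°, lat 70°.
Square 8, 1: +8·2° lon, +1·1° lat → SW at lon -64°, lat 71°.
Subsquare n=13, e=4: +13·0.0833333° lon, +4·0.0416667° lat → SW at lon -62.9167°, lat 71.1667°.
Extended square 5, 6: +5·0.00833333° lon, +6·0.00416667° lat → SW at lon -62.875°, lat 71.1917°.
Cell spans 0.00833333° lon × 0.00416667° lat. NE corner is SW corner plus one full cell.
latitude 71.19583, longitude -62.86667.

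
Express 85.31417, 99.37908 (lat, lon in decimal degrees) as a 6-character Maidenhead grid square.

Offset from 180°W / 90°S: lon 279.3791°, lat 175.3142°.
Field: 279.3791/20 → 13 → N, 175.3142/10 → 17 → R; chars NR.
Square: 19.3791/2 → 9, 5.3142/1 → 5; chars 95.
Subsquare: 1.3791/0.0833333 → 16 → q, 0.3142/0.0416667 → 7 → h; chars qh.

NR95qh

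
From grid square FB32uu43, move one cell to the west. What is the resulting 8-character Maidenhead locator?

FB32uu33

Longitude extended square 4; −1 → 3.
The latitude characters are unchanged.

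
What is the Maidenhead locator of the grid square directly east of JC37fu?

Longitude subsquare f = 5; +1 → 6 = g.
The latitude characters are unchanged.

JC37gu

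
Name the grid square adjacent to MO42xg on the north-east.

MO52ah

Longitude subsquare x = 23; +1 → 24, wraps to 0 = a, carry into square.
Longitude square 4; +1 → 5.
Latitude subsquare g = 6; +1 → 7 = h.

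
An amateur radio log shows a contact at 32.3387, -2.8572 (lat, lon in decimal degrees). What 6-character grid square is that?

IM82ni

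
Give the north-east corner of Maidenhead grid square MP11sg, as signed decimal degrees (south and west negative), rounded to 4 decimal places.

61.2917, 63.5833

Field M=12, P=15: +12·20° lon, +15·10° lat → SW at lon 60°, lat 60°.
Square 1, 1: +1·2° lon, +1·1° lat → SW at lon 62°, lat 61°.
Subsquare s=18, g=6: +18·0.0833333° lon, +6·0.0416667° lat → SW at lon 63.5°, lat 61.25°.
Cell spans 0.0833333° lon × 0.0416667° lat. NE corner is SW corner plus one full cell.
latitude 61.2917, longitude 63.5833.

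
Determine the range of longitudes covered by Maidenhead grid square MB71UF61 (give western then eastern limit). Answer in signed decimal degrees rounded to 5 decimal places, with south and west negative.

75.71667, 75.72500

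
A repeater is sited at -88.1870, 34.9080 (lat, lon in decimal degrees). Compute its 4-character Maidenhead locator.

Add 180° to longitude and 90° to latitude: 214.91, 1.81.
Field (20°×10°, letters A–R): lon ⌊214.91/20⌋ = 10 → K; lat ⌊1.81/10⌋ = 0 → A.
Square (2°×1°, digits 0–9): lon ⌊14.91/2⌋ = 7; lat ⌊1.81/1⌋ = 1.

KA71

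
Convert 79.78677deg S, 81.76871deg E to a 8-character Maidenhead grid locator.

NB00vf21

Add 180° to longitude and 90° to latitude: 261.76871, 10.21323.
Field: lon ⌊261.76871/20⌋ = 13 → N; lat ⌊10.21323/10⌋ = 1 → B.
Square: lon ⌊1.76871/2⌋ = 0; lat ⌊0.21323/1⌋ = 0.
Subsquare: lon ⌊1.76871/0.0833333⌋ = 21 → v; lat ⌊0.21323/0.0416667⌋ = 5 → f.
Extended square: lon ⌊0.01871/0.00833333⌋ = 2; lat ⌊0.00490/0.00416667⌋ = 1.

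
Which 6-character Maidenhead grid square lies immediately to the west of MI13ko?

Longitude subsquare k = 10; −1 → 9 = j.
The latitude characters are unchanged.

MI13jo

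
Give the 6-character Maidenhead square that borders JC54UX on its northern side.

JC55ua

Latitude subsquare x = 23; +1 → 24, wraps to 0 = a, carry into square.
Latitude square 4; +1 → 5.
The longitude characters are unchanged.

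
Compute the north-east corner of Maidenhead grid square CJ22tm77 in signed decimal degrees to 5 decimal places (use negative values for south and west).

2.53333, -134.35000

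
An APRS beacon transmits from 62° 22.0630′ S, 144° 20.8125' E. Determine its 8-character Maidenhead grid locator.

Add 180° to longitude and 90° to latitude: 324.34688, 27.63228.
Field (20°×10°, letters A–R): lon ⌊324.34688/20⌋ = 16 → Q; lat ⌊27.63228/10⌋ = 2 → C.
Square (2°×1°, digits 0–9): lon ⌊4.34688/2⌋ = 2; lat ⌊7.63228/1⌋ = 7.
Subsquare (5′×2.5′, letters a–x): lon ⌊0.34688/0.0833333⌋ = 4 → e; lat ⌊0.63228/0.0416667⌋ = 15 → p.
Extended square (30″×15″, digits 0–9): lon ⌊0.01354/0.00833333⌋ = 1; lat ⌊0.00728/0.00416667⌋ = 1.

QC27ep11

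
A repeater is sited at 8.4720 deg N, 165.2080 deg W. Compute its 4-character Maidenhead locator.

AJ78

Add 180° to longitude and 90° to latitude: 14.79, 98.47.
Field: 14.79/20 → 0 → A, 98.47/10 → 9 → J; chars AJ.
Square: 14.79/2 → 7, 8.47/1 → 8; chars 78.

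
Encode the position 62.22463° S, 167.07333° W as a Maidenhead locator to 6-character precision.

AC67ls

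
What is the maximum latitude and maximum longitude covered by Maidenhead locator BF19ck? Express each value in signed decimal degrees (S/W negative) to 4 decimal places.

-30.5417, -157.7500

Field B=1, F=5: +1·20° lon, +5·10° lat → SW at lon -160°, lat -40°.
Square 1, 9: +1·2° lon, +9·1° lat → SW at lon -158°, lat -31°.
Subsquare c=2, k=10: +2·0.0833333° lon, +10·0.0416667° lat → SW at lon -157.833°, lat -30.5833°.
Cell spans 0.0833333° lon × 0.0416667° lat. NE corner is SW corner plus one full cell.
latitude -30.5417, longitude -157.7500.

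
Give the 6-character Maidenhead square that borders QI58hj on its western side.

QI58gj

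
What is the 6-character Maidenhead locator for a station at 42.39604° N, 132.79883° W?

CN32oj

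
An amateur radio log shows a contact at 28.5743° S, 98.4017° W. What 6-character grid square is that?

EG01tk

Add 180° to longitude and 90° to latitude: 81.5983, 61.4257.
Field (20°×10°, letters A–R): 81.5983/20 → 4 → E, 61.4257/10 → 6 → G; chars EG.
Square (2°×1°, digits 0–9): 1.5983/2 → 0, 1.4257/1 → 1; chars 01.
Subsquare (5′×2.5′, letters a–x): 1.5983/0.0833333 → 19 → t, 0.4257/0.0416667 → 10 → k; chars tk.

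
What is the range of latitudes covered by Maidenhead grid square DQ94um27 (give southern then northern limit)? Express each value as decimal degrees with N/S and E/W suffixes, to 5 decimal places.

74.52917° N, 74.53333° N

Field D=3, Q=16: +3·20° lon, +16·10° lat → SW at lon -120°, lat 70°.
Square 9, 4: +9·2° lon, +4·1° lat → SW at lon -102°, lat 74°.
Subsquare u=20, m=12: +20·0.0833333° lon, +12·0.0416667° lat → SW at lon -100.333°, lat 74.5°.
Extended square 2, 7: +2·0.00833333° lon, +7·0.00416667° lat → SW at lon -100.317°, lat 74.5292°.
Cell spans 0.00833333° lon × 0.00416667° lat.
south 74.52917° N, north 74.53333° N.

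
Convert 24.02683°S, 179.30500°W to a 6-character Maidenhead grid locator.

Offset from 180°W / 90°S: lon 0.6950°, lat 65.9732°.
Field (20°×10°, letters A–R): 0.6950/20 → 0 → A, 65.9732/10 → 6 → G; chars AG.
Square (2°×1°, digits 0–9): 0.6950/2 → 0, 5.9732/1 → 5; chars 05.
Subsquare (5′×2.5′, letters a–x): 0.6950/0.0833333 → 8 → i, 0.9732/0.0416667 → 23 → x; chars ix.

AG05ix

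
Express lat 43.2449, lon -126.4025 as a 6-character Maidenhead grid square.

CN63tf

Add 180° to longitude and 90° to latitude: 53.5975, 133.2449.
Field: 53.5975/20 → 2 → C, 133.2449/10 → 13 → N; chars CN.
Square: 13.5975/2 → 6, 3.2449/1 → 3; chars 63.
Subsquare: 1.5975/0.0833333 → 19 → t, 0.2449/0.0416667 → 5 → f; chars tf.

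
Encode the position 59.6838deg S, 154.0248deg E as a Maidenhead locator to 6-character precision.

QD70ah

Offset from 180°W / 90°S: lon 334.0248°, lat 30.3162°.
Field: 334.0248/20 → 16 → Q, 30.3162/10 → 3 → D; chars QD.
Square: 14.0248/2 → 7, 0.3162/1 → 0; chars 70.
Subsquare: 0.0248/0.0833333 → 0 → a, 0.3162/0.0416667 → 7 → h; chars ah.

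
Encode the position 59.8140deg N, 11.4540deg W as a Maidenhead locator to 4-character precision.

Offset from 180°W / 90°S: lon 168.55°, lat 149.81°.
Field: lon ⌊168.55/20⌋ = 8 → I; lat ⌊149.81/10⌋ = 14 → O.
Square: lon ⌊8.55/2⌋ = 4; lat ⌊9.81/1⌋ = 9.

IO49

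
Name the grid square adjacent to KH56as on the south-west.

KH46xr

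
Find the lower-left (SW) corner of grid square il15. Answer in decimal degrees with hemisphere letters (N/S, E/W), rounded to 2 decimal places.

Field I=8, L=11: +8·20° lon, +11·10° lat → SW at lon -20°, lat 20°.
Square 1, 5: +1·2° lon, +5·1° lat → SW at lon -18°, lat 25°.
latitude 25.00° N, longitude 18.00° W.

25.00° N, 18.00° W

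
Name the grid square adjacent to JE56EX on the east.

Longitude subsquare e = 4; +1 → 5 = f.
The latitude characters are unchanged.

JE56fx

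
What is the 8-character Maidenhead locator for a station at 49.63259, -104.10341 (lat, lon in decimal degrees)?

DN79wp71

Shift to the Maidenhead origin (180°W, 90°S): lon 75.89659, lat 139.63259.
Field (20°×10°, letters A–R): lon ⌊75.89659/20⌋ = 3 → D; lat ⌊139.63259/10⌋ = 13 → N.
Square (2°×1°, digits 0–9): lon ⌊15.89659/2⌋ = 7; lat ⌊9.63259/1⌋ = 9.
Subsquare (5′×2.5′, letters a–x): lon ⌊1.89659/0.0833333⌋ = 22 → w; lat ⌊0.63259/0.0416667⌋ = 15 → p.
Extended square (30″×15″, digits 0–9): lon ⌊0.06326/0.00833333⌋ = 7; lat ⌊0.00759/0.00416667⌋ = 1.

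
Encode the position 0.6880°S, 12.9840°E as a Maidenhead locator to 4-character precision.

JI69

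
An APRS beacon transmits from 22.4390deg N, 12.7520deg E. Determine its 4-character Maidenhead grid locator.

Add 180° to longitude and 90° to latitude: 192.75, 112.44.
Field (20°×10°, letters A–R): 192.75/20 → 9 → J, 112.44/10 → 11 → L; chars JL.
Square (2°×1°, digits 0–9): 12.75/2 → 6, 2.44/1 → 2; chars 62.

JL62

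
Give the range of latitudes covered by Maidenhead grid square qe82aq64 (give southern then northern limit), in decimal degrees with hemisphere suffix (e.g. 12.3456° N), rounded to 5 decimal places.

47.31667° S, 47.31250° S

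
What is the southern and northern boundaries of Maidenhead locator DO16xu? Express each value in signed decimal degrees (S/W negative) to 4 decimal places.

56.8333, 56.8750

Field D=3, O=14: +3·20° lon, +14·10° lat → SW at lon -120°, lat 50°.
Square 1, 6: +1·2° lon, +6·1° lat → SW at lon -118°, lat 56°.
Subsquare x=23, u=20: +23·0.0833333° lon, +20·0.0416667° lat → SW at lon -116.083°, lat 56.8333°.
Cell spans 0.0833333° lon × 0.0416667° lat.
south 56.8333, north 56.8750.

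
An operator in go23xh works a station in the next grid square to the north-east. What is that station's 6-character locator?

Longitude subsquare x = 23; +1 → 24, wraps to 0 = a, carry into square.
Longitude square 2; +1 → 3.
Latitude subsquare h = 7; +1 → 8 = i.

GO33ai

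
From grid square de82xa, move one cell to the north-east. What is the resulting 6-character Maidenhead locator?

Longitude subsquare x = 23; +1 → 24, wraps to 0 = a, carry into square.
Longitude square 8; +1 → 9.
Latitude subsquare a = 0; +1 → 1 = b.

DE92ab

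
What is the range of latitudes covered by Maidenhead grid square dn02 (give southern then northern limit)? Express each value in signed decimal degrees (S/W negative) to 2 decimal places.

42.00, 43.00

Field D=3, N=13: +3·20° lon, +13·10° lat → SW at lon -120°, lat 40°.
Square 0, 2: +0·2° lon, +2·1° lat → SW at lon -120°, lat 42°.
Cell spans 2° lon × 1° lat.
south 42.00, north 43.00.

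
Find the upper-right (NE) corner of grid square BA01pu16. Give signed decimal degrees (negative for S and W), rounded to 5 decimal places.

-88.13750, -158.73333

Field B=1, A=0: +1·20° lon, +0·10° lat → SW at lon -160°, lat -90°.
Square 0, 1: +0·2° lon, +1·1° lat → SW at lon -160°, lat -89°.
Subsquare p=15, u=20: +15·0.0833333° lon, +20·0.0416667° lat → SW at lon -158.75°, lat -88.1667°.
Extended square 1, 6: +1·0.00833333° lon, +6·0.00416667° lat → SW at lon -158.742°, lat -88.1417°.
Cell spans 0.00833333° lon × 0.00416667° lat. NE corner is SW corner plus one full cell.
latitude -88.13750, longitude -158.73333.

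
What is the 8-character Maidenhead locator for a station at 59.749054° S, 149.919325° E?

Offset from 180°W / 90°S: lon 329.91932°, lat 30.25095°.
Field: 329.91932/20 → 16 → Q, 30.25095/10 → 3 → D; chars QD.
Square: 9.91932/2 → 4, 0.25095/1 → 0; chars 40.
Subsquare: 1.91932/0.0833333 → 23 → x, 0.25095/0.0416667 → 6 → g; chars xg.
Extended square: 0.00266/0.00833333 → 0, 0.00095/0.00416667 → 0; chars 00.

QD40xg00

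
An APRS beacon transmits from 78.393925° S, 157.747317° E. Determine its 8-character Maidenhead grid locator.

QB81uo95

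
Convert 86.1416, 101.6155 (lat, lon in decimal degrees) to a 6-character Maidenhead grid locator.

OR06td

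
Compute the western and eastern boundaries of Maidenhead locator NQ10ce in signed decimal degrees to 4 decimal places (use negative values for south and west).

Field N=13, Q=16: +13·20° lon, +16·10° lat → SW at lon 80°, lat 70°.
Square 1, 0: +1·2° lon, +0·1° lat → SW at lon 82°, lat 70°.
Subsquare c=2, e=4: +2·0.0833333° lon, +4·0.0416667° lat → SW at lon 82.1667°, lat 70.1667°.
Cell spans 0.0833333° lon × 0.0416667° lat.
west 82.1667, east 82.2500.

82.1667, 82.2500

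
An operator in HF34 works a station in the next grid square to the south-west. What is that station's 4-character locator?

Longitude square 3; −1 → 2.
Latitude square 4; −1 → 3.

HF23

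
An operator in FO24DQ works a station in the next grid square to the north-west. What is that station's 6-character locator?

Longitude subsquare d = 3; −1 → 2 = c.
Latitude subsquare q = 16; +1 → 17 = r.

FO24cr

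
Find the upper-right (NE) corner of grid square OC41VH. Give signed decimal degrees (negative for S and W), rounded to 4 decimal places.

-68.6667, 109.8333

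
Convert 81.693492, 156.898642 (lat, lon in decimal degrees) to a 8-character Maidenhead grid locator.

QR81kq76

Offset from 180°W / 90°S: lon 336.89864°, lat 171.69349°.
Field: 336.89864/20 → 16 → Q, 171.69349/10 → 17 → R; chars QR.
Square: 16.89864/2 → 8, 1.69349/1 → 1; chars 81.
Subsquare: 0.89864/0.0833333 → 10 → k, 0.69349/0.0416667 → 16 → q; chars kq.
Extended square: 0.06531/0.00833333 → 7, 0.02683/0.00416667 → 6; chars 76.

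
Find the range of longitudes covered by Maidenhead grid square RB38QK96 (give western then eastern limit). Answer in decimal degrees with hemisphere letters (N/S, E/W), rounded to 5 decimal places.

167.40833° E, 167.41667° E

Field R=17, B=1: +17·20° lon, +1·10° lat → SW at lon 160°, lat -80°.
Square 3, 8: +3·2° lon, +8·1° lat → SW at lon 166°, lat -72°.
Subsquare q=16, k=10: +16·0.0833333° lon, +10·0.0416667° lat → SW at lon 167.333°, lat -71.5833°.
Extended square 9, 6: +9·0.00833333° lon, +6·0.00416667° lat → SW at lon 167.408°, lat -71.5583°.
Cell spans 0.00833333° lon × 0.00416667° lat.
west 167.40833° E, east 167.41667° E.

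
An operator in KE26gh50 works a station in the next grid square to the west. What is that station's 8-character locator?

Longitude extended square 5; −1 → 4.
The latitude characters are unchanged.

KE26gh40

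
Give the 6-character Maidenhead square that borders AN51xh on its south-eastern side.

AN61ag

Longitude subsquare x = 23; +1 → 24, wraps to 0 = a, carry into square.
Longitude square 5; +1 → 6.
Latitude subsquare h = 7; −1 → 6 = g.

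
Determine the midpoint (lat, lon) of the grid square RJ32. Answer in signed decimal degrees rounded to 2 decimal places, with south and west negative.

2.50, 167.00

Field R=17, J=9: +17·20° lon, +9·10° lat → SW at lon 160°, lat 0°.
Square 3, 2: +3·2° lon, +2·1° lat → SW at lon 166°, lat 2°.
Cell spans 2° lon × 1° lat. Centre is SW corner plus half of each.
latitude 2.50, longitude 167.00.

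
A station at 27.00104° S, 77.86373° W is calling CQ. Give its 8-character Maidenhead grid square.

FG12bx69

Shift to the Maidenhead origin (180°W, 90°S): lon 102.13627, lat 62.99896.
Field: lon ⌊102.13627/20⌋ = 5 → F; lat ⌊62.99896/10⌋ = 6 → G.
Square: lon ⌊2.13627/2⌋ = 1; lat ⌊2.99896/1⌋ = 2.
Subsquare: lon ⌊0.13627/0.0833333⌋ = 1 → b; lat ⌊0.99896/0.0416667⌋ = 23 → x.
Extended square: lon ⌊0.05294/0.00833333⌋ = 6; lat ⌊0.04063/0.00416667⌋ = 9.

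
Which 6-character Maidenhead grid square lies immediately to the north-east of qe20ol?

QE20pm

Longitude subsquare o = 14; +1 → 15 = p.
Latitude subsquare l = 11; +1 → 12 = m.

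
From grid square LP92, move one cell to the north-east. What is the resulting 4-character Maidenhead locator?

Longitude square 9; +1 → 10, wraps to 0, carry into field.
Longitude field L = 11; +1 → 12 = M.
Latitude square 2; +1 → 3.

MP03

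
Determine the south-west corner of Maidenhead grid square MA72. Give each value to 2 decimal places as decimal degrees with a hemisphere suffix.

Field M=12, A=0: +12·20° lon, +0·10° lat → SW at lon 60°, lat -90°.
Square 7, 2: +7·2° lon, +2·1° lat → SW at lon 74°, lat -88°.
latitude 88.00° S, longitude 74.00° E.

88.00° S, 74.00° E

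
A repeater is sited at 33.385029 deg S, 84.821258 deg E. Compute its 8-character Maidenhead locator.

Offset from 180°W / 90°S: lon 264.82126°, lat 56.61497°.
Field: 264.82126/20 → 13 → N, 56.61497/10 → 5 → F; chars NF.
Square: 4.82126/2 → 2, 6.61497/1 → 6; chars 26.
Subsquare: 0.82126/0.0833333 → 9 → j, 0.61497/0.0416667 → 14 → o; chars jo.
Extended square: 0.07126/0.00833333 → 8, 0.03164/0.00416667 → 7; chars 87.

NF26jo87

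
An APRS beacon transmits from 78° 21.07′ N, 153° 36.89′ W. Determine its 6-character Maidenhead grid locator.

BQ38ei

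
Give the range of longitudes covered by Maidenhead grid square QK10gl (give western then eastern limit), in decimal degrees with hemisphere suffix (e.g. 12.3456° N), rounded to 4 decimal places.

142.5000° E, 142.5833° E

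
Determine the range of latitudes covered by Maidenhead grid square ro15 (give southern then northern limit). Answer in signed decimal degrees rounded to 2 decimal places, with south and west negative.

55.00, 56.00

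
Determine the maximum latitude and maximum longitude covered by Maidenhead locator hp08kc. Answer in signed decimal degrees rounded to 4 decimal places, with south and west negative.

68.1250, -39.0833

Field H=7, P=15: +7·20° lon, +15·10° lat → SW at lon -40°, lat 60°.
Square 0, 8: +0·2° lon, +8·1° lat → SW at lon -40°, lat 68°.
Subsquare k=10, c=2: +10·0.0833333° lon, +2·0.0416667° lat → SW at lon -39.1667°, lat 68.0833°.
Cell spans 0.0833333° lon × 0.0416667° lat. NE corner is SW corner plus one full cell.
latitude 68.1250, longitude -39.0833.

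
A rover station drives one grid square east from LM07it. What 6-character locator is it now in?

Longitude subsquare i = 8; +1 → 9 = j.
The latitude characters are unchanged.

LM07jt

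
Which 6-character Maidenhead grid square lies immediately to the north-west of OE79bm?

OE79an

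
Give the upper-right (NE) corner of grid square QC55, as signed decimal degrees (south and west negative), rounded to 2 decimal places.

-64.00, 152.00

Field Q=16, C=2: +16·20° lon, +2·10° lat → SW at lon 140°, lat -70°.
Square 5, 5: +5·2° lon, +5·1° lat → SW at lon 150°, lat -65°.
Cell spans 2° lon × 1° lat. NE corner is SW corner plus one full cell.
latitude -64.00, longitude 152.00.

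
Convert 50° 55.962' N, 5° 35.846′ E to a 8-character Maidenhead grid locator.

Shift to the Maidenhead origin (180°W, 90°S): lon 185.59743, lat 140.93270.
Field (20°×10°, letters A–R): lon ⌊185.59743/20⌋ = 9 → J; lat ⌊140.93270/10⌋ = 14 → O.
Square (2°×1°, digits 0–9): lon ⌊5.59743/2⌋ = 2; lat ⌊0.93270/1⌋ = 0.
Subsquare (5′×2.5′, letters a–x): lon ⌊1.59743/0.0833333⌋ = 19 → t; lat ⌊0.93270/0.0416667⌋ = 22 → w.
Extended square (30″×15″, digits 0–9): lon ⌊0.01410/0.00833333⌋ = 1; lat ⌊0.01603/0.00416667⌋ = 3.

JO20tw13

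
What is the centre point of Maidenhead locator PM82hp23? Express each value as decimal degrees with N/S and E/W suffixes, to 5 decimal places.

Field P=15, M=12: +15·20° lon, +12·10° lat → SW at lon 120°, lat 30°.
Square 8, 2: +8·2° lon, +2·1° lat → SW at lon 136°, lat 32°.
Subsquare h=7, p=15: +7·0.0833333° lon, +15·0.0416667° lat → SW at lon 136.583°, lat 32.625°.
Extended square 2, 3: +2·0.00833333° lon, +3·0.00416667° lat → SW at lon 136.6°, lat 32.6375°.
Cell spans 0.00833333° lon × 0.00416667° lat. Centre is SW corner plus half of each.
latitude 32.63958° N, longitude 136.60417° E.

32.63958° N, 136.60417° E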